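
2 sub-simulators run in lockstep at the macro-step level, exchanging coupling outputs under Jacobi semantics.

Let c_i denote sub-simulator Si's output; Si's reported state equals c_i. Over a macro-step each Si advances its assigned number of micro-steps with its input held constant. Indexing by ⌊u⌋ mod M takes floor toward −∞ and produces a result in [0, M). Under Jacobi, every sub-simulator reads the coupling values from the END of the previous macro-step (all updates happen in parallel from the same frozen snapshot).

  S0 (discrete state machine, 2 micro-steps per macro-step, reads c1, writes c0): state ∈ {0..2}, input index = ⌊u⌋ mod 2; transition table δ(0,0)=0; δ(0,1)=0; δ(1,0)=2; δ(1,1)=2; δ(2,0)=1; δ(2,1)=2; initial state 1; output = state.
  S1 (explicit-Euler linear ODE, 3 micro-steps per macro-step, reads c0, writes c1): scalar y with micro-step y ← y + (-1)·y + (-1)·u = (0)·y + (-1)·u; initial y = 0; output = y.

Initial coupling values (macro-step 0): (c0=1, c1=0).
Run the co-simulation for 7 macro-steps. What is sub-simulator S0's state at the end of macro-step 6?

S0 state at macro-step 6 = 2

macro 1: S0 reads c1=0 → after 2×micro: 1; S1 reads c0=1 → after 3×micro: -1 ⇒ (c0=1, c1=-1)
macro 2: S0 reads c1=-1 → after 2×micro: 2; S1 reads c0=1 → after 3×micro: -1 ⇒ (c0=2, c1=-1)
macro 3: S0 reads c1=-1 → after 2×micro: 2; S1 reads c0=2 → after 3×micro: -2 ⇒ (c0=2, c1=-2)
macro 4: S0 reads c1=-2 → after 2×micro: 2; S1 reads c0=2 → after 3×micro: -2 ⇒ (c0=2, c1=-2)
macro 5: S0 reads c1=-2 → after 2×micro: 2; S1 reads c0=2 → after 3×micro: -2 ⇒ (c0=2, c1=-2)
macro 6: S0 reads c1=-2 → after 2×micro: 2; S1 reads c0=2 → after 3×micro: -2 ⇒ (c0=2, c1=-2)
macro 7: S0 reads c1=-2 → after 2×micro: 2; S1 reads c0=2 → after 3×micro: -2 ⇒ (c0=2, c1=-2)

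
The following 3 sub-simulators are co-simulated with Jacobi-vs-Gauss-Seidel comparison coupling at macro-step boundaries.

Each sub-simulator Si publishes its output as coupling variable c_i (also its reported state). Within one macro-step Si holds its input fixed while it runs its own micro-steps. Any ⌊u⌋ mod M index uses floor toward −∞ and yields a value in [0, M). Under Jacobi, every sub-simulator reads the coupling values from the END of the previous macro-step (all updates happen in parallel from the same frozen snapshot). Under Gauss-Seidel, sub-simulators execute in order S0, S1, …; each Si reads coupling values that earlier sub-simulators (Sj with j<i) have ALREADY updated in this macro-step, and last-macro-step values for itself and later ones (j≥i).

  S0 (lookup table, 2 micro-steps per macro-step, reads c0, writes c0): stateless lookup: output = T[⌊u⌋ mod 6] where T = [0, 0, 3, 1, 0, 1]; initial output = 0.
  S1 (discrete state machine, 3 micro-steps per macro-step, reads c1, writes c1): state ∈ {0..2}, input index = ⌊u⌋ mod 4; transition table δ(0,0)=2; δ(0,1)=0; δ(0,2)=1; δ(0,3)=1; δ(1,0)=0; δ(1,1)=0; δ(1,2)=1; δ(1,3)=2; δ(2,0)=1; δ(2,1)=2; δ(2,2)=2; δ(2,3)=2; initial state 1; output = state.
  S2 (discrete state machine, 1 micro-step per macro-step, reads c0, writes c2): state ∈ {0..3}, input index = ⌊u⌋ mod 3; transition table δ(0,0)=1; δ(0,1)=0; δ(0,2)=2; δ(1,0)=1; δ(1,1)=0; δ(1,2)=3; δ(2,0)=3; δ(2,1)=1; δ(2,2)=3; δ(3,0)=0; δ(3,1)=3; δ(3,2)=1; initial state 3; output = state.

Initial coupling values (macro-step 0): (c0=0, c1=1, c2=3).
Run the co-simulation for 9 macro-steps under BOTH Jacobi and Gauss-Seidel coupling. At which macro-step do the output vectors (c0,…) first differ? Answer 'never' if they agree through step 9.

[Jacobi] macro 1: S0 reads c0=0 → after 2×micro: 0; S1 reads c1=1 → after 3×micro: 0; S2 reads c0=0 → after 1×micro: 0 ⇒ (c0=0, c1=0, c2=0)
[Jacobi] macro 2: S0 reads c0=0 → after 2×micro: 0; S1 reads c1=0 → after 3×micro: 0; S2 reads c0=0 → after 1×micro: 1 ⇒ (c0=0, c1=0, c2=1)
[Jacobi] macro 3: S0 reads c0=0 → after 2×micro: 0; S1 reads c1=0 → after 3×micro: 0; S2 reads c0=0 → after 1×micro: 1 ⇒ (c0=0, c1=0, c2=1)
[Jacobi] macro 4: S0 reads c0=0 → after 2×micro: 0; S1 reads c1=0 → after 3×micro: 0; S2 reads c0=0 → after 1×micro: 1 ⇒ (c0=0, c1=0, c2=1)
[Jacobi] macro 5: S0 reads c0=0 → after 2×micro: 0; S1 reads c1=0 → after 3×micro: 0; S2 reads c0=0 → after 1×micro: 1 ⇒ (c0=0, c1=0, c2=1)
[Jacobi] macro 6: S0 reads c0=0 → after 2×micro: 0; S1 reads c1=0 → after 3×micro: 0; S2 reads c0=0 → after 1×micro: 1 ⇒ (c0=0, c1=0, c2=1)
[Jacobi] macro 7: S0 reads c0=0 → after 2×micro: 0; S1 reads c1=0 → after 3×micro: 0; S2 reads c0=0 → after 1×micro: 1 ⇒ (c0=0, c1=0, c2=1)
[Jacobi] macro 8: S0 reads c0=0 → after 2×micro: 0; S1 reads c1=0 → after 3×micro: 0; S2 reads c0=0 → after 1×micro: 1 ⇒ (c0=0, c1=0, c2=1)
[Jacobi] macro 9: S0 reads c0=0 → after 2×micro: 0; S1 reads c1=0 → after 3×micro: 0; S2 reads c0=0 → after 1×micro: 1 ⇒ (c0=0, c1=0, c2=1)
[Gauss-Seidel] macro 1: S0 reads c0=0 → after 2×micro: 0; S1 reads c1=1 → after 3×micro: 0; S2 reads c0=0 → after 1×micro: 0 ⇒ (c0=0, c1=0, c2=0)
[Gauss-Seidel] macro 2: S0 reads c0=0 → after 2×micro: 0; S1 reads c1=0 → after 3×micro: 0; S2 reads c0=0 → after 1×micro: 1 ⇒ (c0=0, c1=0, c2=1)
[Gauss-Seidel] macro 3: S0 reads c0=0 → after 2×micro: 0; S1 reads c1=0 → after 3×micro: 0; S2 reads c0=0 → after 1×micro: 1 ⇒ (c0=0, c1=0, c2=1)
[Gauss-Seidel] macro 4: S0 reads c0=0 → after 2×micro: 0; S1 reads c1=0 → after 3×micro: 0; S2 reads c0=0 → after 1×micro: 1 ⇒ (c0=0, c1=0, c2=1)
[Gauss-Seidel] macro 5: S0 reads c0=0 → after 2×micro: 0; S1 reads c1=0 → after 3×micro: 0; S2 reads c0=0 → after 1×micro: 1 ⇒ (c0=0, c1=0, c2=1)
[Gauss-Seidel] macro 6: S0 reads c0=0 → after 2×micro: 0; S1 reads c1=0 → after 3×micro: 0; S2 reads c0=0 → after 1×micro: 1 ⇒ (c0=0, c1=0, c2=1)
[Gauss-Seidel] macro 7: S0 reads c0=0 → after 2×micro: 0; S1 reads c1=0 → after 3×micro: 0; S2 reads c0=0 → after 1×micro: 1 ⇒ (c0=0, c1=0, c2=1)
[Gauss-Seidel] macro 8: S0 reads c0=0 → after 2×micro: 0; S1 reads c1=0 → after 3×micro: 0; S2 reads c0=0 → after 1×micro: 1 ⇒ (c0=0, c1=0, c2=1)
[Gauss-Seidel] macro 9: S0 reads c0=0 → after 2×micro: 0; S1 reads c1=0 → after 3×micro: 0; S2 reads c0=0 → after 1×micro: 1 ⇒ (c0=0, c1=0, c2=1)

first divergence at macro-step: never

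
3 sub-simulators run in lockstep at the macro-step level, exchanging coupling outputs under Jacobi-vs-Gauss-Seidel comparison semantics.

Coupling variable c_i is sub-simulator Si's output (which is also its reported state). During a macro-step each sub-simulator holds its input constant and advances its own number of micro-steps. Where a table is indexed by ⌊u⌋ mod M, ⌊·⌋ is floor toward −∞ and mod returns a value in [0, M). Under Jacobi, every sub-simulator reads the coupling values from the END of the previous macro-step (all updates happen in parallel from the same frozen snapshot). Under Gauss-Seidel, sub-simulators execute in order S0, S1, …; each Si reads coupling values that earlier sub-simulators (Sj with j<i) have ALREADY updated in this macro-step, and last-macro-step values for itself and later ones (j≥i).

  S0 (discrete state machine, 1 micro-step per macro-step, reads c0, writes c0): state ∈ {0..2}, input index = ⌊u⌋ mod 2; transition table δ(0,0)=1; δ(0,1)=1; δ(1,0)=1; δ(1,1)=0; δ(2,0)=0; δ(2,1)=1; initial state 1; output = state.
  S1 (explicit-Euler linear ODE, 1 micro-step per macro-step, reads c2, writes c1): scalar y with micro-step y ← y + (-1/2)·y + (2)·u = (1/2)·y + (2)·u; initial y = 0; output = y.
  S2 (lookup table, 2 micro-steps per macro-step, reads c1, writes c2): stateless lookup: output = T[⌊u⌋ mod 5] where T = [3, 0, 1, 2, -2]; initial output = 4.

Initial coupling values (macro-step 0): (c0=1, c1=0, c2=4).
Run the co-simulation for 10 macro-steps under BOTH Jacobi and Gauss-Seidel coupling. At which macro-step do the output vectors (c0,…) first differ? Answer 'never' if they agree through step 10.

first divergence at macro-step: 1

[Jacobi] macro 1: S0 reads c0=1 → after 1×micro: 0; S1 reads c2=4 → after 1×micro: 8; S2 reads c1=0 → after 2×micro: 3 ⇒ (c0=0, c1=8, c2=3)
[Jacobi] macro 2: S0 reads c0=0 → after 1×micro: 1; S1 reads c2=3 → after 1×micro: 10; S2 reads c1=8 → after 2×micro: 2 ⇒ (c0=1, c1=10, c2=2)
[Jacobi] macro 3: S0 reads c0=1 → after 1×micro: 0; S1 reads c2=2 → after 1×micro: 9; S2 reads c1=10 → after 2×micro: 3 ⇒ (c0=0, c1=9, c2=3)
[Jacobi] macro 4: S0 reads c0=0 → after 1×micro: 1; S1 reads c2=3 → after 1×micro: 21/2; S2 reads c1=9 → after 2×micro: -2 ⇒ (c0=1, c1=21/2, c2=-2)
[Jacobi] macro 5: S0 reads c0=1 → after 1×micro: 0; S1 reads c2=-2 → after 1×micro: 5/4; S2 reads c1=21/2 → after 2×micro: 3 ⇒ (c0=0, c1=5/4, c2=3)
[Jacobi] macro 6: S0 reads c0=0 → after 1×micro: 1; S1 reads c2=3 → after 1×micro: 53/8; S2 reads c1=5/4 → after 2×micro: 0 ⇒ (c0=1, c1=53/8, c2=0)
[Jacobi] macro 7: S0 reads c0=1 → after 1×micro: 0; S1 reads c2=0 → after 1×micro: 53/16; S2 reads c1=53/8 → after 2×micro: 0 ⇒ (c0=0, c1=53/16, c2=0)
[Jacobi] macro 8: S0 reads c0=0 → after 1×micro: 1; S1 reads c2=0 → after 1×micro: 53/32; S2 reads c1=53/16 → after 2×micro: 2 ⇒ (c0=1, c1=53/32, c2=2)
[Jacobi] macro 9: S0 reads c0=1 → after 1×micro: 0; S1 reads c2=2 → after 1×micro: 309/64; S2 reads c1=53/32 → after 2×micro: 0 ⇒ (c0=0, c1=309/64, c2=0)
[Jacobi] macro 10: S0 reads c0=0 → after 1×micro: 1; S1 reads c2=0 → after 1×micro: 309/128; S2 reads c1=309/64 → after 2×micro: -2 ⇒ (c0=1, c1=309/128, c2=-2)
[Gauss-Seidel] macro 1: S0 reads c0=1 → after 1×micro: 0; S1 reads c2=4 → after 1×micro: 8; S2 reads c1=8 → after 2×micro: 2 ⇒ (c0=0, c1=8, c2=2)
[Gauss-Seidel] macro 2: S0 reads c0=0 → after 1×micro: 1; S1 reads c2=2 → after 1×micro: 8; S2 reads c1=8 → after 2×micro: 2 ⇒ (c0=1, c1=8, c2=2)
[Gauss-Seidel] macro 3: S0 reads c0=1 → after 1×micro: 0; S1 reads c2=2 → after 1×micro: 8; S2 reads c1=8 → after 2×micro: 2 ⇒ (c0=0, c1=8, c2=2)
[Gauss-Seidel] macro 4: S0 reads c0=0 → after 1×micro: 1; S1 reads c2=2 → after 1×micro: 8; S2 reads c1=8 → after 2×micro: 2 ⇒ (c0=1, c1=8, c2=2)
[Gauss-Seidel] macro 5: S0 reads c0=1 → after 1×micro: 0; S1 reads c2=2 → after 1×micro: 8; S2 reads c1=8 → after 2×micro: 2 ⇒ (c0=0, c1=8, c2=2)
[Gauss-Seidel] macro 6: S0 reads c0=0 → after 1×micro: 1; S1 reads c2=2 → after 1×micro: 8; S2 reads c1=8 → after 2×micro: 2 ⇒ (c0=1, c1=8, c2=2)
[Gauss-Seidel] macro 7: S0 reads c0=1 → after 1×micro: 0; S1 reads c2=2 → after 1×micro: 8; S2 reads c1=8 → after 2×micro: 2 ⇒ (c0=0, c1=8, c2=2)
[Gauss-Seidel] macro 8: S0 reads c0=0 → after 1×micro: 1; S1 reads c2=2 → after 1×micro: 8; S2 reads c1=8 → after 2×micro: 2 ⇒ (c0=1, c1=8, c2=2)
[Gauss-Seidel] macro 9: S0 reads c0=1 → after 1×micro: 0; S1 reads c2=2 → after 1×micro: 8; S2 reads c1=8 → after 2×micro: 2 ⇒ (c0=0, c1=8, c2=2)
[Gauss-Seidel] macro 10: S0 reads c0=0 → after 1×micro: 1; S1 reads c2=2 → after 1×micro: 8; S2 reads c1=8 → after 2×micro: 2 ⇒ (c0=1, c1=8, c2=2)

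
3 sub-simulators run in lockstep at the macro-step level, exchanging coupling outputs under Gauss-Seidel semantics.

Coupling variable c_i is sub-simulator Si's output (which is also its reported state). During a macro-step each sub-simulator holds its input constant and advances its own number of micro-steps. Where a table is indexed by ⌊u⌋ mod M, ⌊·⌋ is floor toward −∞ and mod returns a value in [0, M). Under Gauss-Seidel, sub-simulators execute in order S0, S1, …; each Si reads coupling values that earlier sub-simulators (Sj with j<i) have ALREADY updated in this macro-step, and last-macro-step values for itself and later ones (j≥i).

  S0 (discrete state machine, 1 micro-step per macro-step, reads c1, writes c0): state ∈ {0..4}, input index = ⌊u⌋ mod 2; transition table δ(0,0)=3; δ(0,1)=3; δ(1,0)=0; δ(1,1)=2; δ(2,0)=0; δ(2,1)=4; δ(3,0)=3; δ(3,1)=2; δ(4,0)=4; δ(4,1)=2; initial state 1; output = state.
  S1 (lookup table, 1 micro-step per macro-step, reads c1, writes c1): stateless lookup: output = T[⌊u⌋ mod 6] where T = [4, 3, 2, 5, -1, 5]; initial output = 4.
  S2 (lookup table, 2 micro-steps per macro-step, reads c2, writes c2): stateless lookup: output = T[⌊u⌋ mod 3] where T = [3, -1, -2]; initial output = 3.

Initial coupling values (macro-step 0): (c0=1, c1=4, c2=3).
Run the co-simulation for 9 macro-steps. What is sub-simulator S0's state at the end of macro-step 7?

S0 state at macro-step 7 = 2

macro 1: S0 reads c1=4 → after 1×micro: 0; S1 reads c1=4 → after 1×micro: -1; S2 reads c2=3 → after 2×micro: 3 ⇒ (c0=0, c1=-1, c2=3)
macro 2: S0 reads c1=-1 → after 1×micro: 3; S1 reads c1=-1 → after 1×micro: 5; S2 reads c2=3 → after 2×micro: 3 ⇒ (c0=3, c1=5, c2=3)
macro 3: S0 reads c1=5 → after 1×micro: 2; S1 reads c1=5 → after 1×micro: 5; S2 reads c2=3 → after 2×micro: 3 ⇒ (c0=2, c1=5, c2=3)
macro 4: S0 reads c1=5 → after 1×micro: 4; S1 reads c1=5 → after 1×micro: 5; S2 reads c2=3 → after 2×micro: 3 ⇒ (c0=4, c1=5, c2=3)
macro 5: S0 reads c1=5 → after 1×micro: 2; S1 reads c1=5 → after 1×micro: 5; S2 reads c2=3 → after 2×micro: 3 ⇒ (c0=2, c1=5, c2=3)
macro 6: S0 reads c1=5 → after 1×micro: 4; S1 reads c1=5 → after 1×micro: 5; S2 reads c2=3 → after 2×micro: 3 ⇒ (c0=4, c1=5, c2=3)
macro 7: S0 reads c1=5 → after 1×micro: 2; S1 reads c1=5 → after 1×micro: 5; S2 reads c2=3 → after 2×micro: 3 ⇒ (c0=2, c1=5, c2=3)
macro 8: S0 reads c1=5 → after 1×micro: 4; S1 reads c1=5 → after 1×micro: 5; S2 reads c2=3 → after 2×micro: 3 ⇒ (c0=4, c1=5, c2=3)
macro 9: S0 reads c1=5 → after 1×micro: 2; S1 reads c1=5 → after 1×micro: 5; S2 reads c2=3 → after 2×micro: 3 ⇒ (c0=2, c1=5, c2=3)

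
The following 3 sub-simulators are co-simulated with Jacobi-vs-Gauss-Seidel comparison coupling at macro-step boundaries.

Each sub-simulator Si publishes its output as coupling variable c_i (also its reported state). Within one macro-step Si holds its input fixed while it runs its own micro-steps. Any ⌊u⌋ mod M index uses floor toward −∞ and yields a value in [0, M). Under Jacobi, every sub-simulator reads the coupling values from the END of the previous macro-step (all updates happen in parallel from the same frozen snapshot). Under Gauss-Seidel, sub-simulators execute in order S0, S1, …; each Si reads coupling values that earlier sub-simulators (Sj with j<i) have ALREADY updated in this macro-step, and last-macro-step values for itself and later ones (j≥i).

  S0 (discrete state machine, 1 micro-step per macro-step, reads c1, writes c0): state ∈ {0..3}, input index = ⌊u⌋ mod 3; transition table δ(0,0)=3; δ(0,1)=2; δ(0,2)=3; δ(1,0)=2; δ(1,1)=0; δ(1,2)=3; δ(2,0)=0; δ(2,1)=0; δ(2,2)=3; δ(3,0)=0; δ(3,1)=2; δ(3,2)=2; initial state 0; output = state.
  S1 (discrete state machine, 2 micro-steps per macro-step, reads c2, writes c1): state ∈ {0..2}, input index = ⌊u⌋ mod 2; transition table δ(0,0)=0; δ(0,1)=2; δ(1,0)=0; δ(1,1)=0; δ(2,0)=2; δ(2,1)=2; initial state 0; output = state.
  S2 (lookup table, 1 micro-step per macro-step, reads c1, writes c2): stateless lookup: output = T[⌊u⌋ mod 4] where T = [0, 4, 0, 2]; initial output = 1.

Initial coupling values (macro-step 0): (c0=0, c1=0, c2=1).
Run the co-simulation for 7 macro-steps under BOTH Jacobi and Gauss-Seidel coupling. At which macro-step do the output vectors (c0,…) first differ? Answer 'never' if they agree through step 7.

[Jacobi] macro 1: S0 reads c1=0 → after 1×micro: 3; S1 reads c2=1 → after 2×micro: 2; S2 reads c1=0 → after 1×micro: 0 ⇒ (c0=3, c1=2, c2=0)
[Jacobi] macro 2: S0 reads c1=2 → after 1×micro: 2; S1 reads c2=0 → after 2×micro: 2; S2 reads c1=2 → after 1×micro: 0 ⇒ (c0=2, c1=2, c2=0)
[Jacobi] macro 3: S0 reads c1=2 → after 1×micro: 3; S1 reads c2=0 → after 2×micro: 2; S2 reads c1=2 → after 1×micro: 0 ⇒ (c0=3, c1=2, c2=0)
[Jacobi] macro 4: S0 reads c1=2 → after 1×micro: 2; S1 reads c2=0 → after 2×micro: 2; S2 reads c1=2 → after 1×micro: 0 ⇒ (c0=2, c1=2, c2=0)
[Jacobi] macro 5: S0 reads c1=2 → after 1×micro: 3; S1 reads c2=0 → after 2×micro: 2; S2 reads c1=2 → after 1×micro: 0 ⇒ (c0=3, c1=2, c2=0)
[Jacobi] macro 6: S0 reads c1=2 → after 1×micro: 2; S1 reads c2=0 → after 2×micro: 2; S2 reads c1=2 → after 1×micro: 0 ⇒ (c0=2, c1=2, c2=0)
[Jacobi] macro 7: S0 reads c1=2 → after 1×micro: 3; S1 reads c2=0 → after 2×micro: 2; S2 reads c1=2 → after 1×micro: 0 ⇒ (c0=3, c1=2, c2=0)
[Gauss-Seidel] macro 1: S0 reads c1=0 → after 1×micro: 3; S1 reads c2=1 → after 2×micro: 2; S2 reads c1=2 → after 1×micro: 0 ⇒ (c0=3, c1=2, c2=0)
[Gauss-Seidel] macro 2: S0 reads c1=2 → after 1×micro: 2; S1 reads c2=0 → after 2×micro: 2; S2 reads c1=2 → after 1×micro: 0 ⇒ (c0=2, c1=2, c2=0)
[Gauss-Seidel] macro 3: S0 reads c1=2 → after 1×micro: 3; S1 reads c2=0 → after 2×micro: 2; S2 reads c1=2 → after 1×micro: 0 ⇒ (c0=3, c1=2, c2=0)
[Gauss-Seidel] macro 4: S0 reads c1=2 → after 1×micro: 2; S1 reads c2=0 → after 2×micro: 2; S2 reads c1=2 → after 1×micro: 0 ⇒ (c0=2, c1=2, c2=0)
[Gauss-Seidel] macro 5: S0 reads c1=2 → after 1×micro: 3; S1 reads c2=0 → after 2×micro: 2; S2 reads c1=2 → after 1×micro: 0 ⇒ (c0=3, c1=2, c2=0)
[Gauss-Seidel] macro 6: S0 reads c1=2 → after 1×micro: 2; S1 reads c2=0 → after 2×micro: 2; S2 reads c1=2 → after 1×micro: 0 ⇒ (c0=2, c1=2, c2=0)
[Gauss-Seidel] macro 7: S0 reads c1=2 → after 1×micro: 3; S1 reads c2=0 → after 2×micro: 2; S2 reads c1=2 → after 1×micro: 0 ⇒ (c0=3, c1=2, c2=0)

first divergence at macro-step: never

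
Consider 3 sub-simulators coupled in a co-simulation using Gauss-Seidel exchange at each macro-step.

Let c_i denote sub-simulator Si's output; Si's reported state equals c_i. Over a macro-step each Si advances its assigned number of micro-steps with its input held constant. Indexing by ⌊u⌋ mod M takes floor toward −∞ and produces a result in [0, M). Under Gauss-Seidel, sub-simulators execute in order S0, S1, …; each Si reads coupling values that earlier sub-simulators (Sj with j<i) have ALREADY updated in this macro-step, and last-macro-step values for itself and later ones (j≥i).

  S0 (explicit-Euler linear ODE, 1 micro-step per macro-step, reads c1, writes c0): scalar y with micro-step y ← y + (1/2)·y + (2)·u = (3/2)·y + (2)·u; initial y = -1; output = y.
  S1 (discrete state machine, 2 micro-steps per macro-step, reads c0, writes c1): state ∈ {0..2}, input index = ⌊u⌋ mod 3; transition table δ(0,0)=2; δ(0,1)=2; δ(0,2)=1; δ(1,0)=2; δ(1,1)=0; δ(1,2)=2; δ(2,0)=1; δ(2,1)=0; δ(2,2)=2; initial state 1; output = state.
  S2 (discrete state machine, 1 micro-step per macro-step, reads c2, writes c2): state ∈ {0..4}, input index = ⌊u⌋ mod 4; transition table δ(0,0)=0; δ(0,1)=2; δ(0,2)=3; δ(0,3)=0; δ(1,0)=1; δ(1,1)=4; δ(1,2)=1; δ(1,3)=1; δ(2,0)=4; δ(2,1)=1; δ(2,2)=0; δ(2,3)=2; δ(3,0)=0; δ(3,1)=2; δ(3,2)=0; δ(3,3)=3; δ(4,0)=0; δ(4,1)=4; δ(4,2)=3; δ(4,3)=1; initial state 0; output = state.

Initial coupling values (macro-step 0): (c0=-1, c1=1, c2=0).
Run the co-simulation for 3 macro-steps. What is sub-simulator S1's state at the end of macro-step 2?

S1 state at macro-step 2 = 2

macro 1: S0 reads c1=1 → after 1×micro: 1/2; S1 reads c0=1/2 → after 2×micro: 1; S2 reads c2=0 → after 1×micro: 0 ⇒ (c0=1/2, c1=1, c2=0)
macro 2: S0 reads c1=1 → after 1×micro: 11/4; S1 reads c0=11/4 → after 2×micro: 2; S2 reads c2=0 → after 1×micro: 0 ⇒ (c0=11/4, c1=2, c2=0)
macro 3: S0 reads c1=2 → after 1×micro: 65/8; S1 reads c0=65/8 → after 2×micro: 2; S2 reads c2=0 → after 1×micro: 0 ⇒ (c0=65/8, c1=2, c2=0)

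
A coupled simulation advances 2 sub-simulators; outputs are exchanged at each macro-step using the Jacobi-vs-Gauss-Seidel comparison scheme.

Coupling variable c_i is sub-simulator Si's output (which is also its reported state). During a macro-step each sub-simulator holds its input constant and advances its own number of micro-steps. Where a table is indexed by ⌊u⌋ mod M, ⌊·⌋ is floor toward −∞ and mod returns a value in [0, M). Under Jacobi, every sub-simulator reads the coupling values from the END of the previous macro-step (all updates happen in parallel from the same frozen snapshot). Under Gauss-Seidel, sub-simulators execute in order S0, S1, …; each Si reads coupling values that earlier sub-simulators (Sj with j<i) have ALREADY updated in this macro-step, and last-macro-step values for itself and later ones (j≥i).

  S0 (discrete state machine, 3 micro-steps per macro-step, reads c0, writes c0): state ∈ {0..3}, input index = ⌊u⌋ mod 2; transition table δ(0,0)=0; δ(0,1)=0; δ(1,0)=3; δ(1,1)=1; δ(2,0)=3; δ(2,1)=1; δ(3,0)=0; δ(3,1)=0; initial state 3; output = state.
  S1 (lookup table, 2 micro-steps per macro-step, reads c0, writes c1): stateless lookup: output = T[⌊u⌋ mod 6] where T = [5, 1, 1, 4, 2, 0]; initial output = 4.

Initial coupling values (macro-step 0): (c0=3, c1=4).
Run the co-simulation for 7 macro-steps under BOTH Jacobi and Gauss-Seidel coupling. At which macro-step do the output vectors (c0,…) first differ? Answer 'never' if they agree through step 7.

first divergence at macro-step: 1

[Jacobi] macro 1: S0 reads c0=3 → after 3×micro: 0; S1 reads c0=3 → after 2×micro: 4 ⇒ (c0=0, c1=4)
[Jacobi] macro 2: S0 reads c0=0 → after 3×micro: 0; S1 reads c0=0 → after 2×micro: 5 ⇒ (c0=0, c1=5)
[Jacobi] macro 3: S0 reads c0=0 → after 3×micro: 0; S1 reads c0=0 → after 2×micro: 5 ⇒ (c0=0, c1=5)
[Jacobi] macro 4: S0 reads c0=0 → after 3×micro: 0; S1 reads c0=0 → after 2×micro: 5 ⇒ (c0=0, c1=5)
[Jacobi] macro 5: S0 reads c0=0 → after 3×micro: 0; S1 reads c0=0 → after 2×micro: 5 ⇒ (c0=0, c1=5)
[Jacobi] macro 6: S0 reads c0=0 → after 3×micro: 0; S1 reads c0=0 → after 2×micro: 5 ⇒ (c0=0, c1=5)
[Jacobi] macro 7: S0 reads c0=0 → after 3×micro: 0; S1 reads c0=0 → after 2×micro: 5 ⇒ (c0=0, c1=5)
[Gauss-Seidel] macro 1: S0 reads c0=3 → after 3×micro: 0; S1 reads c0=0 → after 2×micro: 5 ⇒ (c0=0, c1=5)
[Gauss-Seidel] macro 2: S0 reads c0=0 → after 3×micro: 0; S1 reads c0=0 → after 2×micro: 5 ⇒ (c0=0, c1=5)
[Gauss-Seidel] macro 3: S0 reads c0=0 → after 3×micro: 0; S1 reads c0=0 → after 2×micro: 5 ⇒ (c0=0, c1=5)
[Gauss-Seidel] macro 4: S0 reads c0=0 → after 3×micro: 0; S1 reads c0=0 → after 2×micro: 5 ⇒ (c0=0, c1=5)
[Gauss-Seidel] macro 5: S0 reads c0=0 → after 3×micro: 0; S1 reads c0=0 → after 2×micro: 5 ⇒ (c0=0, c1=5)
[Gauss-Seidel] macro 6: S0 reads c0=0 → after 3×micro: 0; S1 reads c0=0 → after 2×micro: 5 ⇒ (c0=0, c1=5)
[Gauss-Seidel] macro 7: S0 reads c0=0 → after 3×micro: 0; S1 reads c0=0 → after 2×micro: 5 ⇒ (c0=0, c1=5)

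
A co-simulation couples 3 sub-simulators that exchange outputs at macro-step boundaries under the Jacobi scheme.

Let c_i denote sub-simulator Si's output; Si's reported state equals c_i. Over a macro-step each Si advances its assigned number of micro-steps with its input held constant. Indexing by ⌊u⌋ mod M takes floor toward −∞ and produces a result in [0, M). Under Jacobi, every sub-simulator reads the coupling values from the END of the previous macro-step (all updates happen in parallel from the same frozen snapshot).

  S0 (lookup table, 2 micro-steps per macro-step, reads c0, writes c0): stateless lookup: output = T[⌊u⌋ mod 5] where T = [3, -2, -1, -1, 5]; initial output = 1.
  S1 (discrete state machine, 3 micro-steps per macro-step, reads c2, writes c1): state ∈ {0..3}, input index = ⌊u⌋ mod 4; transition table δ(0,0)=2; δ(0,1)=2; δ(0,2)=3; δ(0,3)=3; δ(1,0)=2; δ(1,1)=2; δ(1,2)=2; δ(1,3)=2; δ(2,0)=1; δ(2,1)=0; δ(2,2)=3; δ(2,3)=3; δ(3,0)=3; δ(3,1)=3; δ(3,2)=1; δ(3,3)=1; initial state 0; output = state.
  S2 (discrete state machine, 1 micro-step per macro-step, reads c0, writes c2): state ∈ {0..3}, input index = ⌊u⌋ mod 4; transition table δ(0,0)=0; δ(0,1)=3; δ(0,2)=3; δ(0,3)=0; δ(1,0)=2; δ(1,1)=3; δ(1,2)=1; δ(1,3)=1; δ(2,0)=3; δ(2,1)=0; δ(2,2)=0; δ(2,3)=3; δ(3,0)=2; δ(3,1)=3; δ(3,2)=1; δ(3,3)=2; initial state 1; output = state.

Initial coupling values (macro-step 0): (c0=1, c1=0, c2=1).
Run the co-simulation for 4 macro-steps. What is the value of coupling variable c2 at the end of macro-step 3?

c2 at macro-step 3 = 1

macro 1: S0 reads c0=1 → after 2×micro: -2; S1 reads c2=1 → after 3×micro: 2; S2 reads c0=1 → after 1×micro: 3 ⇒ (c0=-2, c1=2, c2=3)
macro 2: S0 reads c0=-2 → after 2×micro: -1; S1 reads c2=3 → after 3×micro: 2; S2 reads c0=-2 → after 1×micro: 1 ⇒ (c0=-1, c1=2, c2=1)
macro 3: S0 reads c0=-1 → after 2×micro: 5; S1 reads c2=1 → after 3×micro: 0; S2 reads c0=-1 → after 1×micro: 1 ⇒ (c0=5, c1=0, c2=1)
macro 4: S0 reads c0=5 → after 2×micro: 3; S1 reads c2=1 → after 3×micro: 2; S2 reads c0=5 → after 1×micro: 3 ⇒ (c0=3, c1=2, c2=3)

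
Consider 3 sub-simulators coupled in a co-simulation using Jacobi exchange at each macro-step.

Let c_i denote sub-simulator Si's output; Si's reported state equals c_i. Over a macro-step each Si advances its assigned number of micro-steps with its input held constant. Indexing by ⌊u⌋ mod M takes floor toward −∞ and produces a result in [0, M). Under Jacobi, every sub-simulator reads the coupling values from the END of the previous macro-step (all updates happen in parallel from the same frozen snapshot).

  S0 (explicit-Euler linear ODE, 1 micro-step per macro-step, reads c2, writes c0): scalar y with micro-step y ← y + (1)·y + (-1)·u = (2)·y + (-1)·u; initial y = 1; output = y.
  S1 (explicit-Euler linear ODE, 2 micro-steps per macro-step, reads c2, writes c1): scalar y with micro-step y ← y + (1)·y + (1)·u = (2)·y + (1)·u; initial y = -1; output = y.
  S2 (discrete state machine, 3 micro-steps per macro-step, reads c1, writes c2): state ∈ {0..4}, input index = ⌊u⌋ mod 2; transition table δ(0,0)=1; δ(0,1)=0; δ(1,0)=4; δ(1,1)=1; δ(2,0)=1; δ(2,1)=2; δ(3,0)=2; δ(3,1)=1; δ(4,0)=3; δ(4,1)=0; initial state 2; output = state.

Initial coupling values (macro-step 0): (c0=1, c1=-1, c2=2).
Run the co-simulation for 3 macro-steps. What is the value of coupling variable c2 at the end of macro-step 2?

macro 1: S0 reads c2=2 → after 1×micro: 0; S1 reads c2=2 → after 2×micro: 2; S2 reads c1=-1 → after 3×micro: 2 ⇒ (c0=0, c1=2, c2=2)
macro 2: S0 reads c2=2 → after 1×micro: -2; S1 reads c2=2 → after 2×micro: 14; S2 reads c1=2 → after 3×micro: 3 ⇒ (c0=-2, c1=14, c2=3)
macro 3: S0 reads c2=3 → after 1×micro: -7; S1 reads c2=3 → after 2×micro: 65; S2 reads c1=14 → after 3×micro: 4 ⇒ (c0=-7, c1=65, c2=4)

c2 at macro-step 2 = 3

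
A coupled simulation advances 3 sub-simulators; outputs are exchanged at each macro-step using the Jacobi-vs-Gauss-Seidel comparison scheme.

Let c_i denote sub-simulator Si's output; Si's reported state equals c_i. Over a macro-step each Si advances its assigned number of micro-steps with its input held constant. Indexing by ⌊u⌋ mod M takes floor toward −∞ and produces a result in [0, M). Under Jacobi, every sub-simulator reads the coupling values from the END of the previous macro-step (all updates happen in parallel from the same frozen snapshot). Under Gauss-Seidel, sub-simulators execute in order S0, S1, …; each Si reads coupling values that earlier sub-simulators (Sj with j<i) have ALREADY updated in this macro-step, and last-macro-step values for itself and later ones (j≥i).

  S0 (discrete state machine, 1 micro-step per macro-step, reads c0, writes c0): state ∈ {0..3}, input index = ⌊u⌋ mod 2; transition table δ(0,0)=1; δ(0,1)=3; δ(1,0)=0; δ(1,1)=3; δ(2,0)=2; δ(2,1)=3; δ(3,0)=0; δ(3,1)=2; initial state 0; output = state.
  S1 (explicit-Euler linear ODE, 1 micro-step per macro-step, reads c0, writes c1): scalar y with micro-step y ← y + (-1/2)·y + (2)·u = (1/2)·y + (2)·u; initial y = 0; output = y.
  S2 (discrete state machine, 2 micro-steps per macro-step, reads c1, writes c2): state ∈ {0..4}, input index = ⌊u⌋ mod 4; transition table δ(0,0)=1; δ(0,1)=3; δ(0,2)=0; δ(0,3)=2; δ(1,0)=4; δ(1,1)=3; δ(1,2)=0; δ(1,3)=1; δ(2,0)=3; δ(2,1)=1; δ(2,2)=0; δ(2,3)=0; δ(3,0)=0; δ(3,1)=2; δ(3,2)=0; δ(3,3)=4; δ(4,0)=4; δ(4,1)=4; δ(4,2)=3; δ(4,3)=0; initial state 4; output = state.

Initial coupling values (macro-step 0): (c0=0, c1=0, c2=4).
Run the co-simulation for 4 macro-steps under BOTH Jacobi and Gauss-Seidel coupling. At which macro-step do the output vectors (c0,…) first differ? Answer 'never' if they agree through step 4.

first divergence at macro-step: 1

[Jacobi] macro 1: S0 reads c0=0 → after 1×micro: 1; S1 reads c0=0 → after 1×micro: 0; S2 reads c1=0 → after 2×micro: 4 ⇒ (c0=1, c1=0, c2=4)
[Jacobi] macro 2: S0 reads c0=1 → after 1×micro: 3; S1 reads c0=1 → after 1×micro: 2; S2 reads c1=0 → after 2×micro: 4 ⇒ (c0=3, c1=2, c2=4)
[Jacobi] macro 3: S0 reads c0=3 → after 1×micro: 2; S1 reads c0=3 → after 1×micro: 7; S2 reads c1=2 → after 2×micro: 0 ⇒ (c0=2, c1=7, c2=0)
[Jacobi] macro 4: S0 reads c0=2 → after 1×micro: 2; S1 reads c0=2 → after 1×micro: 15/2; S2 reads c1=7 → after 2×micro: 0 ⇒ (c0=2, c1=15/2, c2=0)
[Gauss-Seidel] macro 1: S0 reads c0=0 → after 1×micro: 1; S1 reads c0=1 → after 1×micro: 2; S2 reads c1=2 → after 2×micro: 0 ⇒ (c0=1, c1=2, c2=0)
[Gauss-Seidel] macro 2: S0 reads c0=1 → after 1×micro: 3; S1 reads c0=3 → after 1×micro: 7; S2 reads c1=7 → after 2×micro: 0 ⇒ (c0=3, c1=7, c2=0)
[Gauss-Seidel] macro 3: S0 reads c0=3 → after 1×micro: 2; S1 reads c0=2 → after 1×micro: 15/2; S2 reads c1=15/2 → after 2×micro: 0 ⇒ (c0=2, c1=15/2, c2=0)
[Gauss-Seidel] macro 4: S0 reads c0=2 → after 1×micro: 2; S1 reads c0=2 → after 1×micro: 31/4; S2 reads c1=31/4 → after 2×micro: 0 ⇒ (c0=2, c1=31/4, c2=0)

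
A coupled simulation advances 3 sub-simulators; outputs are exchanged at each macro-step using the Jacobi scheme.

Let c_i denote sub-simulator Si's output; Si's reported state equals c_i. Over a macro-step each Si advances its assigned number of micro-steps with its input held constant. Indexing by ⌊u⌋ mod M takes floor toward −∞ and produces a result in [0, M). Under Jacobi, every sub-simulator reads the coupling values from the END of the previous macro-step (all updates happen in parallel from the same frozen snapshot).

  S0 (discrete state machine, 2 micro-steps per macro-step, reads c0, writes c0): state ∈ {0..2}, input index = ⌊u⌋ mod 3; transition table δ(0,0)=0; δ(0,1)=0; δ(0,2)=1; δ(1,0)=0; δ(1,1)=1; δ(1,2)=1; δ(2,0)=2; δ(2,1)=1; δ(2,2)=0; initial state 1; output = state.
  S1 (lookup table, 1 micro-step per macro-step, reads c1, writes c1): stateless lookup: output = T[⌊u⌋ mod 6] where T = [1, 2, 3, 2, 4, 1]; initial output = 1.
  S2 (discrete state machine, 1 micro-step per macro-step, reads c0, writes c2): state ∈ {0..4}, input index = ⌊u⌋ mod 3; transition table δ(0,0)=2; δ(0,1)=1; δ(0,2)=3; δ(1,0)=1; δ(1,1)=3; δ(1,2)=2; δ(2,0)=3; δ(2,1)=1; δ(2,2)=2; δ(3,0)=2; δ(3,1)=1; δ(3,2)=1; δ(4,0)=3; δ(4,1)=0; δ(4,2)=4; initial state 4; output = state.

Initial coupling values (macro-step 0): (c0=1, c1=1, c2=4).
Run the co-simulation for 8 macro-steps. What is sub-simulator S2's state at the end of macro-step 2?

macro 1: S0 reads c0=1 → after 2×micro: 1; S1 reads c1=1 → after 1×micro: 2; S2 reads c0=1 → after 1×micro: 0 ⇒ (c0=1, c1=2, c2=0)
macro 2: S0 reads c0=1 → after 2×micro: 1; S1 reads c1=2 → after 1×micro: 3; S2 reads c0=1 → after 1×micro: 1 ⇒ (c0=1, c1=3, c2=1)
macro 3: S0 reads c0=1 → after 2×micro: 1; S1 reads c1=3 → after 1×micro: 2; S2 reads c0=1 → after 1×micro: 3 ⇒ (c0=1, c1=2, c2=3)
macro 4: S0 reads c0=1 → after 2×micro: 1; S1 reads c1=2 → after 1×micro: 3; S2 reads c0=1 → after 1×micro: 1 ⇒ (c0=1, c1=3, c2=1)
macro 5: S0 reads c0=1 → after 2×micro: 1; S1 reads c1=3 → after 1×micro: 2; S2 reads c0=1 → after 1×micro: 3 ⇒ (c0=1, c1=2, c2=3)
macro 6: S0 reads c0=1 → after 2×micro: 1; S1 reads c1=2 → after 1×micro: 3; S2 reads c0=1 → after 1×micro: 1 ⇒ (c0=1, c1=3, c2=1)
macro 7: S0 reads c0=1 → after 2×micro: 1; S1 reads c1=3 → after 1×micro: 2; S2 reads c0=1 → after 1×micro: 3 ⇒ (c0=1, c1=2, c2=3)
macro 8: S0 reads c0=1 → after 2×micro: 1; S1 reads c1=2 → after 1×micro: 3; S2 reads c0=1 → after 1×micro: 1 ⇒ (c0=1, c1=3, c2=1)

S2 state at macro-step 2 = 1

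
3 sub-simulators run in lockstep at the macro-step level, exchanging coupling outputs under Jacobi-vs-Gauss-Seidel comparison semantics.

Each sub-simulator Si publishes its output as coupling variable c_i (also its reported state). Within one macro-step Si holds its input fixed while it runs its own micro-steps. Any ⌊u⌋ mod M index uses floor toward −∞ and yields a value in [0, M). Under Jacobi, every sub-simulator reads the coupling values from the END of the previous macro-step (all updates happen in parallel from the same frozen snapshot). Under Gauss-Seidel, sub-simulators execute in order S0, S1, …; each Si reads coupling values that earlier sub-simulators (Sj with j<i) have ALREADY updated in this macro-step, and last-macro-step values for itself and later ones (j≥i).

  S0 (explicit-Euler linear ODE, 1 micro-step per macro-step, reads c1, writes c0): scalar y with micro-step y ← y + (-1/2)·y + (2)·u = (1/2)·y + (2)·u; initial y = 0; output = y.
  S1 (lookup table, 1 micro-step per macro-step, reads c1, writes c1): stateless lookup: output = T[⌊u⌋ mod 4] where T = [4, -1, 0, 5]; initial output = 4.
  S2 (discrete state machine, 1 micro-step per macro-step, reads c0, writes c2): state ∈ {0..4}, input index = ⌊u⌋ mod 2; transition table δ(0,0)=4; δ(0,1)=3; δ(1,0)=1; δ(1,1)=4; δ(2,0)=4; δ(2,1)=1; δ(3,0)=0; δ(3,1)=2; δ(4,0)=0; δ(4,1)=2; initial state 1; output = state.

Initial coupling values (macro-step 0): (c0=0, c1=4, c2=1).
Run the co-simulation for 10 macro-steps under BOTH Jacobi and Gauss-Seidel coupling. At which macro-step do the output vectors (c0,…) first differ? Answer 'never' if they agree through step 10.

first divergence at macro-step: 4

[Jacobi] macro 1: S0 reads c1=4 → after 1×micro: 8; S1 reads c1=4 → after 1×micro: 4; S2 reads c0=0 → after 1×micro: 1 ⇒ (c0=8, c1=4, c2=1)
[Jacobi] macro 2: S0 reads c1=4 → after 1×micro: 12; S1 reads c1=4 → after 1×micro: 4; S2 reads c0=8 → after 1×micro: 1 ⇒ (c0=12, c1=4, c2=1)
[Jacobi] macro 3: S0 reads c1=4 → after 1×micro: 14; S1 reads c1=4 → after 1×micro: 4; S2 reads c0=12 → after 1×micro: 1 ⇒ (c0=14, c1=4, c2=1)
[Jacobi] macro 4: S0 reads c1=4 → after 1×micro: 15; S1 reads c1=4 → after 1×micro: 4; S2 reads c0=14 → after 1×micro: 1 ⇒ (c0=15, c1=4, c2=1)
[Jacobi] macro 5: S0 reads c1=4 → after 1×micro: 31/2; S1 reads c1=4 → after 1×micro: 4; S2 reads c0=15 → after 1×micro: 4 ⇒ (c0=31/2, c1=4, c2=4)
[Jacobi] macro 6: S0 reads c1=4 → after 1×micro: 63/4; S1 reads c1=4 → after 1×micro: 4; S2 reads c0=31/2 → after 1×micro: 2 ⇒ (c0=63/4, c1=4, c2=2)
[Jacobi] macro 7: S0 reads c1=4 → after 1×micro: 127/8; S1 reads c1=4 → after 1×micro: 4; S2 reads c0=63/4 → after 1×micro: 1 ⇒ (c0=127/8, c1=4, c2=1)
[Jacobi] macro 8: S0 reads c1=4 → after 1×micro: 255/16; S1 reads c1=4 → after 1×micro: 4; S2 reads c0=127/8 → after 1×micro: 4 ⇒ (c0=255/16, c1=4, c2=4)
[Jacobi] macro 9: S0 reads c1=4 → after 1×micro: 511/32; S1 reads c1=4 → after 1×micro: 4; S2 reads c0=255/16 → after 1×micro: 2 ⇒ (c0=511/32, c1=4, c2=2)
[Jacobi] macro 10: S0 reads c1=4 → after 1×micro: 1023/64; S1 reads c1=4 → after 1×micro: 4; S2 reads c0=511/32 → after 1×micro: 1 ⇒ (c0=1023/64, c1=4, c2=1)
[Gauss-Seidel] macro 1: S0 reads c1=4 → after 1×micro: 8; S1 reads c1=4 → after 1×micro: 4; S2 reads c0=8 → after 1×micro: 1 ⇒ (c0=8, c1=4, c2=1)
[Gauss-Seidel] macro 2: S0 reads c1=4 → after 1×micro: 12; S1 reads c1=4 → after 1×micro: 4; S2 reads c0=12 → after 1×micro: 1 ⇒ (c0=12, c1=4, c2=1)
[Gauss-Seidel] macro 3: S0 reads c1=4 → after 1×micro: 14; S1 reads c1=4 → after 1×micro: 4; S2 reads c0=14 → after 1×micro: 1 ⇒ (c0=14, c1=4, c2=1)
[Gauss-Seidel] macro 4: S0 reads c1=4 → after 1×micro: 15; S1 reads c1=4 → after 1×micro: 4; S2 reads c0=15 → after 1×micro: 4 ⇒ (c0=15, c1=4, c2=4)
[Gauss-Seidel] macro 5: S0 reads c1=4 → after 1×micro: 31/2; S1 reads c1=4 → after 1×micro: 4; S2 reads c0=31/2 → after 1×micro: 2 ⇒ (c0=31/2, c1=4, c2=2)
[Gauss-Seidel] macro 6: S0 reads c1=4 → after 1×micro: 63/4; S1 reads c1=4 → after 1×micro: 4; S2 reads c0=63/4 → after 1×micro: 1 ⇒ (c0=63/4, c1=4, c2=1)
[Gauss-Seidel] macro 7: S0 reads c1=4 → after 1×micro: 127/8; S1 reads c1=4 → after 1×micro: 4; S2 reads c0=127/8 → after 1×micro: 4 ⇒ (c0=127/8, c1=4, c2=4)
[Gauss-Seidel] macro 8: S0 reads c1=4 → after 1×micro: 255/16; S1 reads c1=4 → after 1×micro: 4; S2 reads c0=255/16 → after 1×micro: 2 ⇒ (c0=255/16, c1=4, c2=2)
[Gauss-Seidel] macro 9: S0 reads c1=4 → after 1×micro: 511/32; S1 reads c1=4 → after 1×micro: 4; S2 reads c0=511/32 → after 1×micro: 1 ⇒ (c0=511/32, c1=4, c2=1)
[Gauss-Seidel] macro 10: S0 reads c1=4 → after 1×micro: 1023/64; S1 reads c1=4 → after 1×micro: 4; S2 reads c0=1023/64 → after 1×micro: 4 ⇒ (c0=1023/64, c1=4, c2=4)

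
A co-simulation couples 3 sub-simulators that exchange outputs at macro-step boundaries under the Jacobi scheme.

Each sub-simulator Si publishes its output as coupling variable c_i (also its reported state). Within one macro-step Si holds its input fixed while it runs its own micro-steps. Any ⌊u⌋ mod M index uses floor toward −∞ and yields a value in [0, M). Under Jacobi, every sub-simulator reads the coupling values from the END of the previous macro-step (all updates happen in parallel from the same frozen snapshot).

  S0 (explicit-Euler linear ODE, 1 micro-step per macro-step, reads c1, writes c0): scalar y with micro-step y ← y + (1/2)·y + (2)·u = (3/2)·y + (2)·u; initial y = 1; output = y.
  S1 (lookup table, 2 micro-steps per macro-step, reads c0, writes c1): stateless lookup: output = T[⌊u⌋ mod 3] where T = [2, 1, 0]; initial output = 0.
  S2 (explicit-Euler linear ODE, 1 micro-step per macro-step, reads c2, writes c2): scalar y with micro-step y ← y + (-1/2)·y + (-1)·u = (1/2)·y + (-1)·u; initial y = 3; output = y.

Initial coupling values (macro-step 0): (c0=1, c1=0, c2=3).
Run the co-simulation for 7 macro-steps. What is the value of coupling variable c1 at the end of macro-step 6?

c1 at macro-step 6 = 2

macro 1: S0 reads c1=0 → after 1×micro: 3/2; S1 reads c0=1 → after 2×micro: 1; S2 reads c2=3 → after 1×micro: -3/2 ⇒ (c0=3/2, c1=1, c2=-3/2)
macro 2: S0 reads c1=1 → after 1×micro: 17/4; S1 reads c0=3/2 → after 2×micro: 1; S2 reads c2=-3/2 → after 1×micro: 3/4 ⇒ (c0=17/4, c1=1, c2=3/4)
macro 3: S0 reads c1=1 → after 1×micro: 67/8; S1 reads c0=17/4 → after 2×micro: 1; S2 reads c2=3/4 → after 1×micro: -3/8 ⇒ (c0=67/8, c1=1, c2=-3/8)
macro 4: S0 reads c1=1 → after 1×micro: 233/16; S1 reads c0=67/8 → after 2×micro: 0; S2 reads c2=-3/8 → after 1×micro: 3/16 ⇒ (c0=233/16, c1=0, c2=3/16)
macro 5: S0 reads c1=0 → after 1×micro: 699/32; S1 reads c0=233/16 → after 2×micro: 0; S2 reads c2=3/16 → after 1×micro: -3/32 ⇒ (c0=699/32, c1=0, c2=-3/32)
macro 6: S0 reads c1=0 → after 1×micro: 2097/64; S1 reads c0=699/32 → after 2×micro: 2; S2 reads c2=-3/32 → after 1×micro: 3/64 ⇒ (c0=2097/64, c1=2, c2=3/64)
macro 7: S0 reads c1=2 → after 1×micro: 6803/128; S1 reads c0=2097/64 → after 2×micro: 0; S2 reads c2=3/64 → after 1×micro: -3/128 ⇒ (c0=6803/128, c1=0, c2=-3/128)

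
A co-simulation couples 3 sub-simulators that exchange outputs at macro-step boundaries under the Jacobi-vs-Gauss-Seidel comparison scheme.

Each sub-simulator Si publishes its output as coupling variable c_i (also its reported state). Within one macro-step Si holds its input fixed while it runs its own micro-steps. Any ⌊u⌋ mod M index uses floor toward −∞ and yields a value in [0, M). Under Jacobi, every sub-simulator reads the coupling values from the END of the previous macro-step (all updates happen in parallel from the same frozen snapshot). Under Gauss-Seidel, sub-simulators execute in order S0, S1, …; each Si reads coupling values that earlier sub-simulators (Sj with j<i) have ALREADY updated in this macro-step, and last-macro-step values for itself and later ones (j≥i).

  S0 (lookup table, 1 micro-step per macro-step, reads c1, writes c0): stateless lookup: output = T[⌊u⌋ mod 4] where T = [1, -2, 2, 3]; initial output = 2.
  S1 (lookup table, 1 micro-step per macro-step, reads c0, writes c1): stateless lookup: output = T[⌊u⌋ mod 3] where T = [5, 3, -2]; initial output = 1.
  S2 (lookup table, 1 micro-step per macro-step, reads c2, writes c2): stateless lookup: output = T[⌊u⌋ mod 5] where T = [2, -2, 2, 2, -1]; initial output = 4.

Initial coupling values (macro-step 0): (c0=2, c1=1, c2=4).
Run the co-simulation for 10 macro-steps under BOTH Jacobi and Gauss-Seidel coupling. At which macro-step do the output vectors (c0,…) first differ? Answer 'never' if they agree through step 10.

first divergence at macro-step: 1

[Jacobi] macro 1: S0 reads c1=1 → after 1×micro: -2; S1 reads c0=2 → after 1×micro: -2; S2 reads c2=4 → after 1×micro: -1 ⇒ (c0=-2, c1=-2, c2=-1)
[Jacobi] macro 2: S0 reads c1=-2 → after 1×micro: 2; S1 reads c0=-2 → after 1×micro: 3; S2 reads c2=-1 → after 1×micro: -1 ⇒ (c0=2, c1=3, c2=-1)
[Jacobi] macro 3: S0 reads c1=3 → after 1×micro: 3; S1 reads c0=2 → after 1×micro: -2; S2 reads c2=-1 → after 1×micro: -1 ⇒ (c0=3, c1=-2, c2=-1)
[Jacobi] macro 4: S0 reads c1=-2 → after 1×micro: 2; S1 reads c0=3 → after 1×micro: 5; S2 reads c2=-1 → after 1×micro: -1 ⇒ (c0=2, c1=5, c2=-1)
[Jacobi] macro 5: S0 reads c1=5 → after 1×micro: -2; S1 reads c0=2 → after 1×micro: -2; S2 reads c2=-1 → after 1×micro: -1 ⇒ (c0=-2, c1=-2, c2=-1)
[Jacobi] macro 6: S0 reads c1=-2 → after 1×micro: 2; S1 reads c0=-2 → after 1×micro: 3; S2 reads c2=-1 → after 1×micro: -1 ⇒ (c0=2, c1=3, c2=-1)
[Jacobi] macro 7: S0 reads c1=3 → after 1×micro: 3; S1 reads c0=2 → after 1×micro: -2; S2 reads c2=-1 → after 1×micro: -1 ⇒ (c0=3, c1=-2, c2=-1)
[Jacobi] macro 8: S0 reads c1=-2 → after 1×micro: 2; S1 reads c0=3 → after 1×micro: 5; S2 reads c2=-1 → after 1×micro: -1 ⇒ (c0=2, c1=5, c2=-1)
[Jacobi] macro 9: S0 reads c1=5 → after 1×micro: -2; S1 reads c0=2 → after 1×micro: -2; S2 reads c2=-1 → after 1×micro: -1 ⇒ (c0=-2, c1=-2, c2=-1)
[Jacobi] macro 10: S0 reads c1=-2 → after 1×micro: 2; S1 reads c0=-2 → after 1×micro: 3; S2 reads c2=-1 → after 1×micro: -1 ⇒ (c0=2, c1=3, c2=-1)
[Gauss-Seidel] macro 1: S0 reads c1=1 → after 1×micro: -2; S1 reads c0=-2 → after 1×micro: 3; S2 reads c2=4 → after 1×micro: -1 ⇒ (c0=-2, c1=3, c2=-1)
[Gauss-Seidel] macro 2: S0 reads c1=3 → after 1×micro: 3; S1 reads c0=3 → after 1×micro: 5; S2 reads c2=-1 → after 1×micro: -1 ⇒ (c0=3, c1=5, c2=-1)
[Gauss-Seidel] macro 3: S0 reads c1=5 → after 1×micro: -2; S1 reads c0=-2 → after 1×micro: 3; S2 reads c2=-1 → after 1×micro: -1 ⇒ (c0=-2, c1=3, c2=-1)
[Gauss-Seidel] macro 4: S0 reads c1=3 → after 1×micro: 3; S1 reads c0=3 → after 1×micro: 5; S2 reads c2=-1 → after 1×micro: -1 ⇒ (c0=3, c1=5, c2=-1)
[Gauss-Seidel] macro 5: S0 reads c1=5 → after 1×micro: -2; S1 reads c0=-2 → after 1×micro: 3; S2 reads c2=-1 → after 1×micro: -1 ⇒ (c0=-2, c1=3, c2=-1)
[Gauss-Seidel] macro 6: S0 reads c1=3 → after 1×micro: 3; S1 reads c0=3 → after 1×micro: 5; S2 reads c2=-1 → after 1×micro: -1 ⇒ (c0=3, c1=5, c2=-1)
[Gauss-Seidel] macro 7: S0 reads c1=5 → after 1×micro: -2; S1 reads c0=-2 → after 1×micro: 3; S2 reads c2=-1 → after 1×micro: -1 ⇒ (c0=-2, c1=3, c2=-1)
[Gauss-Seidel] macro 8: S0 reads c1=3 → after 1×micro: 3; S1 reads c0=3 → after 1×micro: 5; S2 reads c2=-1 → after 1×micro: -1 ⇒ (c0=3, c1=5, c2=-1)
[Gauss-Seidel] macro 9: S0 reads c1=5 → after 1×micro: -2; S1 reads c0=-2 → after 1×micro: 3; S2 reads c2=-1 → after 1×micro: -1 ⇒ (c0=-2, c1=3, c2=-1)
[Gauss-Seidel] macro 10: S0 reads c1=3 → after 1×micro: 3; S1 reads c0=3 → after 1×micro: 5; S2 reads c2=-1 → after 1×micro: -1 ⇒ (c0=3, c1=5, c2=-1)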